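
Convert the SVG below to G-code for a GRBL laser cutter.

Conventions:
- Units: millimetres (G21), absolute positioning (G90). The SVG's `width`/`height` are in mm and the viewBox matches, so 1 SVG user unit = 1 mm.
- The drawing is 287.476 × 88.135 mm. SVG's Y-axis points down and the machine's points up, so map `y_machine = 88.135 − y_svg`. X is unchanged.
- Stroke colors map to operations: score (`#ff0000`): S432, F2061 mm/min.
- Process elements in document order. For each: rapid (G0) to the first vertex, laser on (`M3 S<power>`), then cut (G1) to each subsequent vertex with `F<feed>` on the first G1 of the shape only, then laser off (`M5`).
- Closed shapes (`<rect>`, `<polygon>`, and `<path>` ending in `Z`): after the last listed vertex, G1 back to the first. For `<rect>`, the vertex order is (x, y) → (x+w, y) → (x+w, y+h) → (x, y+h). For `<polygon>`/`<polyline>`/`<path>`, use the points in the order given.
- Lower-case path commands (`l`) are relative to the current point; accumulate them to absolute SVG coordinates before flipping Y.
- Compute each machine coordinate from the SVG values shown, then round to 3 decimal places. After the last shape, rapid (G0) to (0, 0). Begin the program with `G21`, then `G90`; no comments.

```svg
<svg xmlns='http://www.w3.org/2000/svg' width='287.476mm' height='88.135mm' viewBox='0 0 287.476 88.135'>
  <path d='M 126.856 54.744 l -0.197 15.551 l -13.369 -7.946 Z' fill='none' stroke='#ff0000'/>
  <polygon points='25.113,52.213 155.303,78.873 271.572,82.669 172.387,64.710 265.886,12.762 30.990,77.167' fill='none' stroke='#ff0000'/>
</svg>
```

G21
G90
G0 X126.856 Y33.391
M3 S432
G1 X126.659 Y17.840 F2061
G1 X113.290 Y25.786
G1 X126.856 Y33.391
M5
G0 X25.113 Y35.922
M3 S432
G1 X155.303 Y9.262 F2061
G1 X271.572 Y5.466
G1 X172.387 Y23.425
G1 X265.886 Y75.373
G1 X30.990 Y10.968
G1 X25.113 Y35.922
M5
G0 X0.000 Y0.000

1 u = 1 mm; y_m = 88.135 − y.

[1] `<path>` regular polygon, #ff0000→score S432 F2061: (126.856,33.391) → (126.659,17.840) → (113.290,25.786) → (126.856,33.391) (closed)

[2] `<polygon>` closed polygon, #ff0000→score S432 F2061: (25.113,35.922) → (155.303,9.262) → (271.572,5.466) → (172.387,23.425) → (265.886,75.373) → (30.990,10.968) → (25.113,35.922) (closed)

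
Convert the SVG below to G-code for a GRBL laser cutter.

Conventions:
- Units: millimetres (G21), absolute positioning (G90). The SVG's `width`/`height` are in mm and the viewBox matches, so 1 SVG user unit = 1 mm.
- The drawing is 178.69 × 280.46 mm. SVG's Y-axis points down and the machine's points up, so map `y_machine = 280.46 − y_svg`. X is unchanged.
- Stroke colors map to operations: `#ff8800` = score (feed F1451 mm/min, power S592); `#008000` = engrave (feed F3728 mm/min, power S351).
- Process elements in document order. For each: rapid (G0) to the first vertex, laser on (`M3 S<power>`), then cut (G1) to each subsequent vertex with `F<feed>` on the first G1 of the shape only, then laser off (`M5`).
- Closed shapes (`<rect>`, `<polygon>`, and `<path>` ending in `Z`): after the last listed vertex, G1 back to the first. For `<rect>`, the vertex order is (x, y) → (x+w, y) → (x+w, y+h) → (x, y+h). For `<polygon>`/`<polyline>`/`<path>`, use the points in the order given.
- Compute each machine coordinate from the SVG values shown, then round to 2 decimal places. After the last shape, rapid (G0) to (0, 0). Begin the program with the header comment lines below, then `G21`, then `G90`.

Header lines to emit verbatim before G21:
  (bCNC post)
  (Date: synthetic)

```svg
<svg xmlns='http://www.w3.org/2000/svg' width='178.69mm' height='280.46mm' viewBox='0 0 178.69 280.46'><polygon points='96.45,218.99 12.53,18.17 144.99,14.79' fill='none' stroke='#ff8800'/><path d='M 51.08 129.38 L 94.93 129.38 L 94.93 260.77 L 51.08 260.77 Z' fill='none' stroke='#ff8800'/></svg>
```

(bCNC post)
(Date: synthetic)
G21
G90
G0 X96.45 Y61.47
M3 S592
G1 X12.53 Y262.29 F1451
G1 X144.99 Y265.67
G1 X96.45 Y61.47
M5
G0 X51.08 Y151.08
M3 S592
G1 X94.93 Y151.08 F1451
G1 X94.93 Y19.69
G1 X51.08 Y19.69
G1 X51.08 Y151.08
M5
G0 X0.00 Y0.00

viewBox `0 0 178.69 280.46` with mm width/height → 1 unit = 1 mm. Flip: y_m = 280.46 − y_svg.

**Shape 1** — `<polygon>` closed polygon, stroke `#ff8800` → score (S592, F1451). Machine vertices: (96.45,61.47) → (12.53,262.29) → (144.99,265.67) → (96.45,61.47). Closed: final G1 returns to the first vertex.

**Shape 2** — `<path>` rectangle, stroke `#ff8800` → score (S592, F1451). Machine vertices: (51.08,151.08) → (94.93,151.08) → (94.93,19.69) → (51.08,19.69) → (51.08,151.08). Closed: final G1 returns to the first vertex.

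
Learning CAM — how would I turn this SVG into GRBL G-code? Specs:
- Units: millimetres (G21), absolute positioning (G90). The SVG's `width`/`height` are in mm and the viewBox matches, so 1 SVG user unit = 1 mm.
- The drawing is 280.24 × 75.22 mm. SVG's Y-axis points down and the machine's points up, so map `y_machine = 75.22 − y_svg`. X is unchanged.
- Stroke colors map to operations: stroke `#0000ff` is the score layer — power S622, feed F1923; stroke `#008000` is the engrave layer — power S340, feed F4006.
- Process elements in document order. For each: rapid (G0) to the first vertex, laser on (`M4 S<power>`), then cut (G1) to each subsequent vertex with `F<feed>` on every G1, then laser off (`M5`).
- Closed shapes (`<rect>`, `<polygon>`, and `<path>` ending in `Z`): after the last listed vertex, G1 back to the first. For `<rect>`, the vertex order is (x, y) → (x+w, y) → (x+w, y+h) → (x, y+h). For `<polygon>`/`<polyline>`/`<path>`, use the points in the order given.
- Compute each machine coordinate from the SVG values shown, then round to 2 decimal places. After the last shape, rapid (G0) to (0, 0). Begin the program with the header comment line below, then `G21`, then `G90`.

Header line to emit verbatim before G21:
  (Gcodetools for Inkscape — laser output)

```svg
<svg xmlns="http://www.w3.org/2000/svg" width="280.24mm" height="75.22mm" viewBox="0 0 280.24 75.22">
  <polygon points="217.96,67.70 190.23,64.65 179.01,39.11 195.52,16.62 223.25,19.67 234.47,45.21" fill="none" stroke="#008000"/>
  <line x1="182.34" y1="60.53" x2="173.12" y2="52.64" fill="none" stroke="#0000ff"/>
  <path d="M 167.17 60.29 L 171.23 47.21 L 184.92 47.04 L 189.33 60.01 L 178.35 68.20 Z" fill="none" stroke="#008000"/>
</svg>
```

1 u = 1 mm; y_m = 75.22 − y.

[1] `<polygon>` regular polygon, #008000→engrave S340 F4006: (217.96,7.52) → (190.23,10.57) → (179.01,36.11) → (195.52,58.60) → (223.25,55.55) → (234.47,30.01) → (217.96,7.52) (closed)

[2] `<line>` line segment, #0000ff→score S622 F1923: (182.34,14.69) → (173.12,22.58)

[3] `<path>` regular polygon, #008000→engrave S340 F4006: (167.17,14.93) → (171.23,28.01) → (184.92,28.18) → (189.33,15.21) → (178.35,7.02) → (167.17,14.93) (closed)

(Gcodetools for Inkscape — laser output)
G21
G90
G0 X217.96 Y7.52
M4 S340
G1 X190.23 Y10.57 F4006
G1 X179.01 Y36.11 F4006
G1 X195.52 Y58.60 F4006
G1 X223.25 Y55.55 F4006
G1 X234.47 Y30.01 F4006
G1 X217.96 Y7.52 F4006
M5
G0 X182.34 Y14.69
M4 S622
G1 X173.12 Y22.58 F1923
M5
G0 X167.17 Y14.93
M4 S340
G1 X171.23 Y28.01 F4006
G1 X184.92 Y28.18 F4006
G1 X189.33 Y15.21 F4006
G1 X178.35 Y7.02 F4006
G1 X167.17 Y14.93 F4006
M5
G0 X0.00 Y0.00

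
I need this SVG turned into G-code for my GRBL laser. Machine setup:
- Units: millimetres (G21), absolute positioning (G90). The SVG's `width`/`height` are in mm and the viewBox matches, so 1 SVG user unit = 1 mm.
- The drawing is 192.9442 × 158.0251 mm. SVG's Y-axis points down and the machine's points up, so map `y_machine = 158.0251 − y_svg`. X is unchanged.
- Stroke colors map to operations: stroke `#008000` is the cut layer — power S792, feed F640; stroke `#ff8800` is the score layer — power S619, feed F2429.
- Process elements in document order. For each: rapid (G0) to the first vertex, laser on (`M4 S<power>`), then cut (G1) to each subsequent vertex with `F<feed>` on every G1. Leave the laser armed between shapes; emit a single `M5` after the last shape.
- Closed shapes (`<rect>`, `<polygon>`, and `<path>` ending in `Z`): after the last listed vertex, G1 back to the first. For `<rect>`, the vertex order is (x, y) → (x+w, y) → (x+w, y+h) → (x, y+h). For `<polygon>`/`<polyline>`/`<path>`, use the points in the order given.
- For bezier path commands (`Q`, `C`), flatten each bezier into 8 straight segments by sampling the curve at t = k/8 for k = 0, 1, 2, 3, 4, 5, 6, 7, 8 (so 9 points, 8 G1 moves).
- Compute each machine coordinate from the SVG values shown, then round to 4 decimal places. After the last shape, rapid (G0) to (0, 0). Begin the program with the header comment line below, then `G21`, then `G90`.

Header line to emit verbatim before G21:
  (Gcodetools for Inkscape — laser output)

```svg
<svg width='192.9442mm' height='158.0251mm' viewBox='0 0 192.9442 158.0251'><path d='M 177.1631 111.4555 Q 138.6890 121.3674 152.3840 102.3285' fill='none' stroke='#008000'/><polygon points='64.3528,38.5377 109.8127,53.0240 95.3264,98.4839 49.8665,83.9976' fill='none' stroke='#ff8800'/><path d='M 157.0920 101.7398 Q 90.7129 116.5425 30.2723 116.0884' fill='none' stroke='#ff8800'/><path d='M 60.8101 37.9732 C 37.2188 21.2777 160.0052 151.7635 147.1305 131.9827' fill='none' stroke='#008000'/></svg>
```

1 u = 1 mm; y_m = 158.0251 − y.

[1] `<path>` quadratic bezier, #008000→cut S792 F640: (177.1631,46.5696) → (168.3597,44.5440) → (161.1866,43.4231) → (155.6438,43.2069) → (151.7313,43.8954) → (149.4490,45.4886) → (148.7971,47.9866) → (149.7754,51.3892) → (152.3840,55.6966)

[2] `<polygon>` regular polygon, #ff8800→score S619 F2429: (64.3528,119.4874) → (109.8127,105.0011) → (95.3264,59.5412) → (49.8665,74.0275) → (64.3528,119.4874) (closed)

[3] `<path>` quadratic bezier, #ff8800→score S619 F2429: (157.0920,56.2853) → (140.5900,52.8230) → (124.2736,49.8375) → (108.1428,47.3288) → (92.1975,45.2968) → (76.4379,43.7416) → (60.8638,42.6632) → (45.4752,42.0616) → (30.2723,41.9367)

[4] `<path>` cubic bezier, #008000→cut S792 F640: (60.8101,120.0519) → (58.2740,119.9945) → (66.1556,109.6247) → (81.1498,92.4280) → (99.9516,71.8902) → (119.2557,51.4970) → (135.7569,34.7342) → (146.1503,25.0874) → (147.1305,26.0424)

(Gcodetools for Inkscape — laser output)
G21
G90
G0 X177.1631 Y46.5696
M4 S792
G1 X168.3597 Y44.5440 F640
G1 X161.1866 Y43.4231 F640
G1 X155.6438 Y43.2069 F640
G1 X151.7313 Y43.8954 F640
G1 X149.4490 Y45.4886 F640
G1 X148.7971 Y47.9866 F640
G1 X149.7754 Y51.3892 F640
G1 X152.3840 Y55.6966 F640
G0 X64.3528 Y119.4874
M4 S619
G1 X109.8127 Y105.0011 F2429
G1 X95.3264 Y59.5412 F2429
G1 X49.8665 Y74.0275 F2429
G1 X64.3528 Y119.4874 F2429
G0 X157.0920 Y56.2853
M4 S619
G1 X140.5900 Y52.8230 F2429
G1 X124.2736 Y49.8375 F2429
G1 X108.1428 Y47.3288 F2429
G1 X92.1975 Y45.2968 F2429
G1 X76.4379 Y43.7416 F2429
G1 X60.8638 Y42.6632 F2429
G1 X45.4752 Y42.0616 F2429
G1 X30.2723 Y41.9367 F2429
G0 X60.8101 Y120.0519
M4 S792
G1 X58.2740 Y119.9945 F640
G1 X66.1556 Y109.6247 F640
G1 X81.1498 Y92.4280 F640
G1 X99.9516 Y71.8902 F640
G1 X119.2557 Y51.4970 F640
G1 X135.7569 Y34.7342 F640
G1 X146.1503 Y25.0874 F640
G1 X147.1305 Y26.0424 F640
M5
G0 X0.0000 Y0.0000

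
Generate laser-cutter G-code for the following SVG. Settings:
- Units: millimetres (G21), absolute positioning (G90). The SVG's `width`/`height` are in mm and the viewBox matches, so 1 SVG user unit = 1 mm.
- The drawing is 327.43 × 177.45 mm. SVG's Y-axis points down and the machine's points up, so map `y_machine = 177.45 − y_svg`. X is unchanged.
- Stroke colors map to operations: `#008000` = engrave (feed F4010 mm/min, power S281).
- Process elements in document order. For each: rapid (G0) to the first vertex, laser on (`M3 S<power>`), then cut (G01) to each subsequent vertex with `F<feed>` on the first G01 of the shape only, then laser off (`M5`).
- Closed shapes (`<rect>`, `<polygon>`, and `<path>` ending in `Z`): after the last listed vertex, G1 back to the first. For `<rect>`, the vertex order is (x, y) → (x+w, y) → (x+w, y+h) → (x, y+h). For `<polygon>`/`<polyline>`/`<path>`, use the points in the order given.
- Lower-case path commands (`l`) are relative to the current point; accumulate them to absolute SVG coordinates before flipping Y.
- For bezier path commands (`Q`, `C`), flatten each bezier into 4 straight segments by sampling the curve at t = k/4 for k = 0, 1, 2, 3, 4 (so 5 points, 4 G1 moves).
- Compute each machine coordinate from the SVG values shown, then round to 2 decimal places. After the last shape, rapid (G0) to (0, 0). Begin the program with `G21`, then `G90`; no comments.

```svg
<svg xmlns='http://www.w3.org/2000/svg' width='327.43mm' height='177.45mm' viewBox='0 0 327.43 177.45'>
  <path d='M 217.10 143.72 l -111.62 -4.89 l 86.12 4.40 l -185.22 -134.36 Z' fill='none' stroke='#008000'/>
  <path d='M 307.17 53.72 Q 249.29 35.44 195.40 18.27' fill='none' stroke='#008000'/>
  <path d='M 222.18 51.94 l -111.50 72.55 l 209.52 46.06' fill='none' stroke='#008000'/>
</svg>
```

Since the viewBox matches the mm dimensions, user units are millimetres directly. The only transform is the Y-flip y_m = 177.45 − y_svg.

Shape 1 is a closed polygon drawn with `<path>`. Its stroke #008000 means engrave at S281, F4010. After flipping Y the toolpath is (217.10,33.73) → (105.48,38.62) → (191.60,34.22) → (6.38,168.58) → (217.10,33.73), returning to the start.

Shape 2 is a quadratic bezier drawn with `<path>`. Its stroke #008000 means engrave at S281, F4010. After flipping Y the toolpath is (307.17,123.73) → (278.48,132.80) → (250.29,141.73) → (222.59,150.53) → (195.40,159.18).

Shape 3 is a open polyline drawn with `<path>`. Its stroke #008000 means engrave at S281, F4010. After flipping Y the toolpath is (222.18,125.51) → (110.68,52.96) → (320.20,6.90).

G21
G90
G0 X217.10 Y33.73
M3 S281
G01 X105.48 Y38.62 F4010
G01 X191.60 Y34.22
G01 X6.38 Y168.58
G01 X217.10 Y33.73
M5
G0 X307.17 Y123.73
M3 S281
G01 X278.48 Y132.80 F4010
G01 X250.29 Y141.73
G01 X222.59 Y150.53
G01 X195.40 Y159.18
M5
G0 X222.18 Y125.51
M3 S281
G01 X110.68 Y52.96 F4010
G01 X320.20 Y6.90
M5
G0 X0.00 Y0.00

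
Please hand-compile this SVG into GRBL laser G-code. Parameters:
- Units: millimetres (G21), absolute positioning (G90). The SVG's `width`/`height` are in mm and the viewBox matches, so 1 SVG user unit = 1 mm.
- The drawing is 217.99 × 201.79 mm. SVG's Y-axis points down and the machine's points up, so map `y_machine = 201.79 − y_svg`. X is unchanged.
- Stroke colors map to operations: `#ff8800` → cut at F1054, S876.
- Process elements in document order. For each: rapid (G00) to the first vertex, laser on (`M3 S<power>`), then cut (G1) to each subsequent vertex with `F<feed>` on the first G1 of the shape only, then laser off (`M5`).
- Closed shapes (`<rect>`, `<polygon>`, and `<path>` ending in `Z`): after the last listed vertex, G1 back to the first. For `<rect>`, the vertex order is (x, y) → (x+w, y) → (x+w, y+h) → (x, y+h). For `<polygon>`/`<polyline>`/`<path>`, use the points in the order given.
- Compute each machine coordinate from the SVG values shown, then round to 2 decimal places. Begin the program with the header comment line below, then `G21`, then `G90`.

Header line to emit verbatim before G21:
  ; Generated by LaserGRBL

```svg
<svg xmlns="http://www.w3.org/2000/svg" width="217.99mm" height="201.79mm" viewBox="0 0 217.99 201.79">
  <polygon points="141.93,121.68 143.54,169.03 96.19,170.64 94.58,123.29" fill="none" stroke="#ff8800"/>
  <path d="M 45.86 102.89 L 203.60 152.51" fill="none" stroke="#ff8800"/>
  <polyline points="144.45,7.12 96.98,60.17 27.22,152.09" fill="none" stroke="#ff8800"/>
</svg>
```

viewBox `0 0 217.99 201.79` with mm width/height → 1 unit = 1 mm. Flip: y_m = 201.79 − y_svg.

**Shape 1** — `<polygon>` regular polygon, stroke `#ff8800` → cut (S876, F1054). Machine vertices: (141.93,80.11) → (143.54,32.76) → (96.19,31.15) → (94.58,78.50) → (141.93,80.11). Closed: final G1 returns to the first vertex.

**Shape 2** — `<path>` line segment, stroke `#ff8800` → cut (S876, F1054). Machine vertices: (45.86,98.90) → (203.60,49.28). Open path.

**Shape 3** — `<polyline>` open polyline, stroke `#ff8800` → cut (S876, F1054). Machine vertices: (144.45,194.67) → (96.98,141.62) → (27.22,49.70). Open path.

; Generated by LaserGRBL
G21
G90
G00 X141.93 Y80.11
M3 S876
G1 X143.54 Y32.76 F1054
G1 X96.19 Y31.15
G1 X94.58 Y78.50
G1 X141.93 Y80.11
M5
G00 X45.86 Y98.90
M3 S876
G1 X203.60 Y49.28 F1054
M5
G00 X144.45 Y194.67
M3 S876
G1 X96.98 Y141.62 F1054
G1 X27.22 Y49.70
M5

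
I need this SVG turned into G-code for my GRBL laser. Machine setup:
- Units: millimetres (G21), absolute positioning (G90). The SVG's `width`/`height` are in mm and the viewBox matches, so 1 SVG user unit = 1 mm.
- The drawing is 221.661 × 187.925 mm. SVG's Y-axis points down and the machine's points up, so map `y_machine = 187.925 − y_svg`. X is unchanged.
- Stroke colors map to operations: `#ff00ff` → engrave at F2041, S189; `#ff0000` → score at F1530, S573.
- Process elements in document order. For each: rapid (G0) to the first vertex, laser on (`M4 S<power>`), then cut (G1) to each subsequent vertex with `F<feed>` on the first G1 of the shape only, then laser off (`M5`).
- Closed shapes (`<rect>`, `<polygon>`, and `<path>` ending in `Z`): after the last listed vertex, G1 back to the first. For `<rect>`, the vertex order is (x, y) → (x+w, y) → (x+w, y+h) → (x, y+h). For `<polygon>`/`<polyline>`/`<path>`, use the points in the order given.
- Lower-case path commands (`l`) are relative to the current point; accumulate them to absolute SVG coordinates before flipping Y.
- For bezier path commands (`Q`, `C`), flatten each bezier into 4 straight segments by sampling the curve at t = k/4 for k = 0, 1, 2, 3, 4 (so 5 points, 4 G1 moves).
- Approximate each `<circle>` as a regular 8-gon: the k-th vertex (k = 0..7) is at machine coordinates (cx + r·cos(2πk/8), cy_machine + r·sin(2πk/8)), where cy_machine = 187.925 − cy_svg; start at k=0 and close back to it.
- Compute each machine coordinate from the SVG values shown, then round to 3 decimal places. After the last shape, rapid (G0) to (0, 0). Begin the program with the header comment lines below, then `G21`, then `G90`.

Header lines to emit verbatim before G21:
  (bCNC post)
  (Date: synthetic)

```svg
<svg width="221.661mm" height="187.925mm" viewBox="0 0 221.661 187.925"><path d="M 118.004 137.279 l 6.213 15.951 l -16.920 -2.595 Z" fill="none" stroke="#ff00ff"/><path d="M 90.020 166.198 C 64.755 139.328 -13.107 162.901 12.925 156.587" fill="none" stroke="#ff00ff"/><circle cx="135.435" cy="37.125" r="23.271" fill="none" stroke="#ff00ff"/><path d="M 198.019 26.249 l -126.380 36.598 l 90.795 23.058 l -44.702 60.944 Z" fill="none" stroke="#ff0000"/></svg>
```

(bCNC post)
(Date: synthetic)
G21
G90
G0 X118.004 Y50.646
M4 S189
G1 X124.217 Y34.695 F2041
G1 X107.297 Y37.290
G1 X118.004 Y50.646
M5
G0 X90.020 Y21.727
M4 S189
G1 X63.654 Y33.677 F2041
G1 X32.236 Y34.241
G1 X10.436 Y30.951
G1 X12.925 Y31.338
M5
G0 X158.706 Y150.800
M4 S189
G1 X151.890 Y167.255 F2041
G1 X135.435 Y174.071
G1 X118.980 Y167.255
G1 X112.164 Y150.800
G1 X118.980 Y134.345
G1 X135.435 Y127.529
G1 X151.890 Y134.345
G1 X158.706 Y150.800
M5
G0 X198.019 Y161.676
M4 S573
G1 X71.639 Y125.078 F1530
G1 X162.434 Y102.020
G1 X117.732 Y41.076
G1 X198.019 Y161.676
M5
G0 X0.000 Y0.000

viewBox `0 0 221.661 187.925` with mm width/height → 1 unit = 1 mm. Flip: y_m = 187.925 − y_svg.

**Shape 1** — `<path>` regular polygon, stroke `#ff00ff` → engrave (S189, F2041). Machine vertices: (118.004,50.646) → (124.217,34.695) → (107.297,37.290) → (118.004,50.646). Closed: final G1 returns to the first vertex.

**Shape 2** — `<path>` cubic bezier, stroke `#ff00ff` → engrave (S189, F2041). Control points (SVG): P0=(90.020,166.198), P1=(64.755,139.328), P2=(-13.107,162.901), P3=(12.925,156.587); sampled at t=k/4. Machine vertices: (90.020,21.727) → (63.654,33.677) → (32.236,34.241) → (10.436,30.951) → (12.925,31.338). Open path.

**Shape 3** — `<circle>` circle, stroke `#ff00ff` → engrave (S189, F2041). Machine vertices: (158.706,150.800) → (151.890,167.255) → (135.435,174.071) → (118.980,167.255) → (112.164,150.800) → (118.980,134.345) → (135.435,127.529) → (151.890,134.345) → (158.706,150.800). Closed: final G1 returns to the first vertex.

**Shape 4** — `<path>` closed polygon, stroke `#ff0000` → score (S573, F1530). Machine vertices: (198.019,161.676) → (71.639,125.078) → (162.434,102.020) → (117.732,41.076) → (198.019,161.676). Closed: final G1 returns to the first vertex.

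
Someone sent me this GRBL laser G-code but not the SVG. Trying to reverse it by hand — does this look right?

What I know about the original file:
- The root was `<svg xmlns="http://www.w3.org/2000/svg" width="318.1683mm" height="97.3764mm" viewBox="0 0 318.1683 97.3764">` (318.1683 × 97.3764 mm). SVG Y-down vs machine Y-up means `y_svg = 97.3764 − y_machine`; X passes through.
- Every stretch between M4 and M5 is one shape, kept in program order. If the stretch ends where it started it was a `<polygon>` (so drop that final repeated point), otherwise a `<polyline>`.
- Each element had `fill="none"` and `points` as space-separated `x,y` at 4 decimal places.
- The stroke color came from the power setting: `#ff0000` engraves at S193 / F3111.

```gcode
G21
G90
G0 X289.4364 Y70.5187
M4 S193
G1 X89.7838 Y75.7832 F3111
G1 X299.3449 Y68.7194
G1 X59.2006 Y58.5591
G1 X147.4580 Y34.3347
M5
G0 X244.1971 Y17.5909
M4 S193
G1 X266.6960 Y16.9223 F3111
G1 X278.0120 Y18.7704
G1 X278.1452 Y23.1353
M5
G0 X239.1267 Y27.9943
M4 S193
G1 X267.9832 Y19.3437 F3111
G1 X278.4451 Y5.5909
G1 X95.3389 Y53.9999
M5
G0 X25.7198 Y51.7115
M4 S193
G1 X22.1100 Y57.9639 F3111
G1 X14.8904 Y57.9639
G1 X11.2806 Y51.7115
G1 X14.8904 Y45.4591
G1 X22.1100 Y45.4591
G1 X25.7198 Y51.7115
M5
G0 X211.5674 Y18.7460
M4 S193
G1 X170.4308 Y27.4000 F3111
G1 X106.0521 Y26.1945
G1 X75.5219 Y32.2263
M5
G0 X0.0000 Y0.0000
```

<svg xmlns="http://www.w3.org/2000/svg" width="318.1683mm" height="97.3764mm" viewBox="0 0 318.1683 97.3764">
  <polyline points="289.4364,26.8577 89.7838,21.5932 299.3449,28.6570 59.2006,38.8173 147.4580,63.0417" fill="none" stroke="#ff0000"/>
  <polyline points="244.1971,79.7855 266.6960,80.4541 278.0120,78.6060 278.1452,74.2411" fill="none" stroke="#ff0000"/>
  <polyline points="239.1267,69.3821 267.9832,78.0327 278.4451,91.7855 95.3389,43.3765" fill="none" stroke="#ff0000"/>
  <polygon points="25.7198,45.6649 22.1100,39.4125 14.8904,39.4125 11.2806,45.6649 14.8904,51.9173 22.1100,51.9173" fill="none" stroke="#ff0000"/>
  <polyline points="211.5674,78.6304 170.4308,69.9764 106.0521,71.1819 75.5219,65.1501" fill="none" stroke="#ff0000"/>
</svg>

Machine Y-up, SVG Y-down with viewBox height 97.3764, so y_svg = 97.3764 − y_machine; X carries over. Every run uses S193, so all elements get stroke `#ff0000` (engrave).

Run 1: The run is open, so emit a `<polyline>` with points (Y-flipped): 289.4364,26.8577 89.7838,21.5932 299.3449,28.6570 59.2006,38.8173 147.4580,63.0417.

Run 2: The run is open, so emit a `<polyline>` with points (Y-flipped): 244.1971,79.7855 266.6960,80.4541 278.0120,78.6060 278.1452,74.2411.

Run 3: The run is open, so emit a `<polyline>` with points (Y-flipped): 239.1267,69.3821 267.9832,78.0327 278.4451,91.7855 95.3389,43.3765.

Run 4: The run returns to its start, so emit a `<polygon>` with points (Y-flipped): 25.7198,45.6649 22.1100,39.4125 14.8904,39.4125 11.2806,45.6649 14.8904,51.9173 22.1100,51.9173.

Run 5: The run is open, so emit a `<polyline>` with points (Y-flipped): 211.5674,78.6304 170.4308,69.9764 106.0521,71.1819 75.5219,65.1501.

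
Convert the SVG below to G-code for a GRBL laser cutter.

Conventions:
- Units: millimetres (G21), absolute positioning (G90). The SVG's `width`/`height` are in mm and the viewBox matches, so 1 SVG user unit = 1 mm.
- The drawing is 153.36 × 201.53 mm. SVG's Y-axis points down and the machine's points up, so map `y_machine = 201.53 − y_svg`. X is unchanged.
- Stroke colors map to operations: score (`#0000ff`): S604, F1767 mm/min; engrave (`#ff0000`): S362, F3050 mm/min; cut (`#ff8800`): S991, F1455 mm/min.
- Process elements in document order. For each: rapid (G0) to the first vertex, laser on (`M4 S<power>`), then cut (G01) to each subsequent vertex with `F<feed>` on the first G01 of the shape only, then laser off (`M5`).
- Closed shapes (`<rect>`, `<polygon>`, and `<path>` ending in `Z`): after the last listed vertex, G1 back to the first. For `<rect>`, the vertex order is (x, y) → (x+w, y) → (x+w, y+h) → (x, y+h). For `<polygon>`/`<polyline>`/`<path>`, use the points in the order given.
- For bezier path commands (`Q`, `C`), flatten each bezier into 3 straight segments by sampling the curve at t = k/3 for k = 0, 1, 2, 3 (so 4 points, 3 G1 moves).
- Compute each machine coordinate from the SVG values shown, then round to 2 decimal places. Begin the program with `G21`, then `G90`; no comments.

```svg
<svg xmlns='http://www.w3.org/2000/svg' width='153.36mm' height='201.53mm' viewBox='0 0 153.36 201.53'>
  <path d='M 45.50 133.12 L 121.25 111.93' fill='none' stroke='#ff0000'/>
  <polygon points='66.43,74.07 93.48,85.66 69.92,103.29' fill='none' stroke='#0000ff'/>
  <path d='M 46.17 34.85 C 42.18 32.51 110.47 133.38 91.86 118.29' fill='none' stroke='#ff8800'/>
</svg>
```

viewBox `0 0 153.36 201.53` with mm width/height → 1 unit = 1 mm. Flip: y_m = 201.53 − y_svg.

**Shape 1** — `<path>` line segment, stroke `#ff0000` → engrave (S362, F3050). Machine vertices: (45.50,68.41) → (121.25,89.60). Open path.

**Shape 2** — `<polygon>` regular polygon, stroke `#0000ff` → score (S604, F1767). Machine vertices: (66.43,127.46) → (93.48,115.87) → (69.92,98.24) → (66.43,127.46). Closed: final G1 returns to the first vertex.

**Shape 3** — `<path>` cubic bezier, stroke `#ff8800` → cut (S991, F1455). Control points (SVG): P0=(46.17,34.85), P1=(42.18,32.51), P2=(110.47,133.38), P3=(91.86,118.29); sampled at t=k/3. Machine vertices: (46.17,166.68) → (60.38,142.73) → (87.40,98.69) → (91.86,83.24). Open path.

G21
G90
G0 X45.50 Y68.41
M4 S362
G01 X121.25 Y89.60 F3050
M5
G0 X66.43 Y127.46
M4 S604
G01 X93.48 Y115.87 F1767
G01 X69.92 Y98.24
G01 X66.43 Y127.46
M5
G0 X46.17 Y166.68
M4 S991
G01 X60.38 Y142.73 F1455
G01 X87.40 Y98.69
G01 X91.86 Y83.24
M5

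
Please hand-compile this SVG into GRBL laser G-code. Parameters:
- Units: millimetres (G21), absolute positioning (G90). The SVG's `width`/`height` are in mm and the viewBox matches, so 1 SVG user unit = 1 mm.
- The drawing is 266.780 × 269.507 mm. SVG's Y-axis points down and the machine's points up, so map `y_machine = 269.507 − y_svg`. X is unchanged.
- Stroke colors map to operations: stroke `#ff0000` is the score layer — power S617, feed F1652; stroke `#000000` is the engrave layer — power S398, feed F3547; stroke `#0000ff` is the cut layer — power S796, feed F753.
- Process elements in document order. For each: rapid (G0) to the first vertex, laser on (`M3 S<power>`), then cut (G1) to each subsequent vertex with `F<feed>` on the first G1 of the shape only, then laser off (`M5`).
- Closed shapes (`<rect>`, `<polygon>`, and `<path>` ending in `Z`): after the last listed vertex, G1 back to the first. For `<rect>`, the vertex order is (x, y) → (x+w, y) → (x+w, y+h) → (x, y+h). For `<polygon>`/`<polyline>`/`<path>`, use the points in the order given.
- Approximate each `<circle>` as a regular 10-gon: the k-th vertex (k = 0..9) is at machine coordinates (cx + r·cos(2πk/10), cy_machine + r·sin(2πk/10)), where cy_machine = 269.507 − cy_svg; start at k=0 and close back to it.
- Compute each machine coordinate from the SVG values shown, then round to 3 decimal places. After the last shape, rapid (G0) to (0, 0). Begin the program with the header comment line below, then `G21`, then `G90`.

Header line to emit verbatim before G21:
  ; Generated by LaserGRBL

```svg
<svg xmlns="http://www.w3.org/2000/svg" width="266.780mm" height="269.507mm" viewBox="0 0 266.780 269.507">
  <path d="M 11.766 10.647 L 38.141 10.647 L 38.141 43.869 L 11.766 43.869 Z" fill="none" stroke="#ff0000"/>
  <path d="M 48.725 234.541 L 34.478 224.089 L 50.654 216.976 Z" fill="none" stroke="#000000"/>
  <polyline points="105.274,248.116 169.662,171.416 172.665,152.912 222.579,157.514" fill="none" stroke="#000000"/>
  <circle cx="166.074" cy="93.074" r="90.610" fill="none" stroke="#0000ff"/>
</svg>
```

1 u = 1 mm; y_m = 269.507 − y.

[1] `<path>` rectangle, #ff0000→score S617 F1652: (11.766,258.860) → (38.141,258.860) → (38.141,225.638) → (11.766,225.638) → (11.766,258.860) (closed)

[2] `<path>` regular polygon, #000000→engrave S398 F3547: (48.725,34.966) → (34.478,45.418) → (50.654,52.531) → (48.725,34.966) (closed)

[3] `<polyline>` open polyline, #000000→engrave S398 F3547: (105.274,21.391) → (169.662,98.091) → (172.665,116.595) → (222.579,111.993)

[4] `<circle>` circle, #0000ff→cut S796 F753: (256.684,176.433) → (239.379,229.692) → (194.074,262.608) → (138.074,262.608) → (92.769,229.692) → (75.464,176.433) → (92.769,123.174) → (138.074,90.258) → (194.074,90.258) → (239.379,123.174) → (256.684,176.433) (closed)

; Generated by LaserGRBL
G21
G90
G0 X11.766 Y258.860
M3 S617
G1 X38.141 Y258.860 F1652
G1 X38.141 Y225.638
G1 X11.766 Y225.638
G1 X11.766 Y258.860
M5
G0 X48.725 Y34.966
M3 S398
G1 X34.478 Y45.418 F3547
G1 X50.654 Y52.531
G1 X48.725 Y34.966
M5
G0 X105.274 Y21.391
M3 S398
G1 X169.662 Y98.091 F3547
G1 X172.665 Y116.595
G1 X222.579 Y111.993
M5
G0 X256.684 Y176.433
M3 S796
G1 X239.379 Y229.692 F753
G1 X194.074 Y262.608
G1 X138.074 Y262.608
G1 X92.769 Y229.692
G1 X75.464 Y176.433
G1 X92.769 Y123.174
G1 X138.074 Y90.258
G1 X194.074 Y90.258
G1 X239.379 Y123.174
G1 X256.684 Y176.433
M5
G0 X0.000 Y0.000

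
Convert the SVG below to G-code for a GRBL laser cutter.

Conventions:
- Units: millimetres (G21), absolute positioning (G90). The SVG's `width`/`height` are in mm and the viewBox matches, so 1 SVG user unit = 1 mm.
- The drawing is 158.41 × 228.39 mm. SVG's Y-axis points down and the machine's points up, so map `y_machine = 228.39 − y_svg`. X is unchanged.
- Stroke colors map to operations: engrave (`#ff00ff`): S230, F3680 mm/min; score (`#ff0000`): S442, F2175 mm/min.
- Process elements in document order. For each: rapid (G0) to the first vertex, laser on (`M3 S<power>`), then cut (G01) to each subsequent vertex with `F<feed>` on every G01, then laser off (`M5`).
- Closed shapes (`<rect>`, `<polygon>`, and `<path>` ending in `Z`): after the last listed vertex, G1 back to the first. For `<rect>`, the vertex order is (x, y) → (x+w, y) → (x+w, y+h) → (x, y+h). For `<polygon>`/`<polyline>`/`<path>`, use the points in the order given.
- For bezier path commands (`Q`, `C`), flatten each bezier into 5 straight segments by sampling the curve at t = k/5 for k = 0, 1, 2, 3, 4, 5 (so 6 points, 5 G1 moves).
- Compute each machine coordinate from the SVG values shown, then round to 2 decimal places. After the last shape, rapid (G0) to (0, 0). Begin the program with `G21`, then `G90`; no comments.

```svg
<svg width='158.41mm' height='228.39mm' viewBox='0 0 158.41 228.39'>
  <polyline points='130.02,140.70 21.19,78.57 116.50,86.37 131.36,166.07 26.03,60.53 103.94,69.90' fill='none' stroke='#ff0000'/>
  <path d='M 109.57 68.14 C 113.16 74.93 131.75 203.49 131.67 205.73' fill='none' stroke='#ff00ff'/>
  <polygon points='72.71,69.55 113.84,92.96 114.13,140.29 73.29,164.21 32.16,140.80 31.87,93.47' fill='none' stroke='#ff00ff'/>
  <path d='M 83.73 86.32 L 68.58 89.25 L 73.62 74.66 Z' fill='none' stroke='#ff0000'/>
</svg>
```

viewBox `0 0 158.41 228.39` with mm width/height → 1 unit = 1 mm. Flip: y_m = 228.39 − y_svg.

**Shape 1** — `<polyline>` open polyline, stroke `#ff0000` → score (S442, F2175). Machine vertices: (130.02,87.69) → (21.19,149.82) → (116.50,142.02) → (131.36,62.32) → (26.03,167.86) → (103.94,158.49). Open path.

**Shape 2** — `<path>` cubic bezier, stroke `#ff00ff` → engrave (S230, F3680). Control points (SVG): P0=(109.57,68.14), P1=(113.16,74.93), P2=(131.75,203.49), P3=(131.67,205.73); sampled at t=k/5. Machine vertices: (109.57,160.25) → (113.25,143.55) → (118.92,109.53) → (124.96,70.10) → (129.75,37.18) → (131.67,22.66). Open path.

**Shape 3** — `<polygon>` regular polygon, stroke `#ff00ff` → engrave (S230, F3680). Machine vertices: (72.71,158.84) → (113.84,135.43) → (114.13,88.10) → (73.29,64.18) → (32.16,87.59) → (31.87,134.92) → (72.71,158.84). Closed: final G1 returns to the first vertex.

**Shape 4** — `<path>` regular polygon, stroke `#ff0000` → score (S442, F2175). Machine vertices: (83.73,142.07) → (68.58,139.14) → (73.62,153.73) → (83.73,142.07). Closed: final G1 returns to the first vertex.

G21
G90
G0 X130.02 Y87.69
M3 S442
G01 X21.19 Y149.82 F2175
G01 X116.50 Y142.02 F2175
G01 X131.36 Y62.32 F2175
G01 X26.03 Y167.86 F2175
G01 X103.94 Y158.49 F2175
M5
G0 X109.57 Y160.25
M3 S230
G01 X113.25 Y143.55 F3680
G01 X118.92 Y109.53 F3680
G01 X124.96 Y70.10 F3680
G01 X129.75 Y37.18 F3680
G01 X131.67 Y22.66 F3680
M5
G0 X72.71 Y158.84
M3 S230
G01 X113.84 Y135.43 F3680
G01 X114.13 Y88.10 F3680
G01 X73.29 Y64.18 F3680
G01 X32.16 Y87.59 F3680
G01 X31.87 Y134.92 F3680
G01 X72.71 Y158.84 F3680
M5
G0 X83.73 Y142.07
M3 S442
G01 X68.58 Y139.14 F2175
G01 X73.62 Y153.73 F2175
G01 X83.73 Y142.07 F2175
M5
G0 X0.00 Y0.00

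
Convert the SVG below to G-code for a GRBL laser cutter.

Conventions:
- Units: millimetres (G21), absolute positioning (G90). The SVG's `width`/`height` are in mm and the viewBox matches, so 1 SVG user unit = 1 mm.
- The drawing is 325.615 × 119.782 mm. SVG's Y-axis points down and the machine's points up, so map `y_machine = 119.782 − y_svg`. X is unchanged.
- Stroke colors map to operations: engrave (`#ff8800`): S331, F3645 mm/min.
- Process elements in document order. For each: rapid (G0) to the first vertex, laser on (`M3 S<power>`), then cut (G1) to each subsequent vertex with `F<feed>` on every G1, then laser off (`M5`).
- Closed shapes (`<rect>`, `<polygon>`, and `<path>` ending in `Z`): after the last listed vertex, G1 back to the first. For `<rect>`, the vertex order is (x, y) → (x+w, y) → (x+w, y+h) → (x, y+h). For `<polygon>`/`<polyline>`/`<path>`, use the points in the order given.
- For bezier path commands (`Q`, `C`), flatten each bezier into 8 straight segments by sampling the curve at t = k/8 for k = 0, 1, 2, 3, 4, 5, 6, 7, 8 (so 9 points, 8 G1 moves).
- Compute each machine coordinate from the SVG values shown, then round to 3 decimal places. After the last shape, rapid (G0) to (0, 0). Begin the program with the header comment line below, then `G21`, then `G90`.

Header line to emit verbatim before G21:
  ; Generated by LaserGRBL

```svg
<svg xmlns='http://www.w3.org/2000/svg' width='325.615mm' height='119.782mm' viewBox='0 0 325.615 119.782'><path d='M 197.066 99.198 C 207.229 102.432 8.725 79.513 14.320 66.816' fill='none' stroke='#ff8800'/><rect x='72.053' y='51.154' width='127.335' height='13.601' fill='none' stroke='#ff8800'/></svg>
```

; Generated by LaserGRBL
G21
G90
G0 X197.066 Y20.584
M3 S331
G1 X191.902 Y20.526 F3645
G1 X172.013 Y22.494 F3645
G1 X142.235 Y26.061 F3645
G1 X107.406 Y30.801 F3645
G1 X72.363 Y36.288 F3645
G1 X41.943 Y42.095 F3645
G1 X20.983 Y47.797 F3645
G1 X14.320 Y52.966 F3645
M5
G0 X72.053 Y68.628
M3 S331
G1 X199.388 Y68.628 F3645
G1 X199.388 Y55.027 F3645
G1 X72.053 Y55.027 F3645
G1 X72.053 Y68.628 F3645
M5
G0 X0.000 Y0.000

viewBox `0 0 325.615 119.782` with mm width/height → 1 unit = 1 mm. Flip: y_m = 119.782 − y_svg.

**Shape 1** — `<path>` cubic bezier, stroke `#ff8800` → engrave (S331, F3645). Control points (SVG): P0=(197.066,99.198), P1=(207.229,102.432), P2=(8.725,79.513), P3=(14.320,66.816); sampled at t=k/8. Machine vertices: (197.066,20.584) → (191.902,20.526) → (172.013,22.494) → (142.235,26.061) → (107.406,30.801) → (72.363,36.288) → (41.943,42.095) → (20.983,47.797) → (14.320,52.966). Open path.

**Shape 2** — `<rect>` rectangle, stroke `#ff8800` → engrave (S331, F3645). Machine vertices: (72.053,68.628) → (199.388,68.628) → (199.388,55.027) → (72.053,55.027) → (72.053,68.628). Closed: final G1 returns to the first vertex.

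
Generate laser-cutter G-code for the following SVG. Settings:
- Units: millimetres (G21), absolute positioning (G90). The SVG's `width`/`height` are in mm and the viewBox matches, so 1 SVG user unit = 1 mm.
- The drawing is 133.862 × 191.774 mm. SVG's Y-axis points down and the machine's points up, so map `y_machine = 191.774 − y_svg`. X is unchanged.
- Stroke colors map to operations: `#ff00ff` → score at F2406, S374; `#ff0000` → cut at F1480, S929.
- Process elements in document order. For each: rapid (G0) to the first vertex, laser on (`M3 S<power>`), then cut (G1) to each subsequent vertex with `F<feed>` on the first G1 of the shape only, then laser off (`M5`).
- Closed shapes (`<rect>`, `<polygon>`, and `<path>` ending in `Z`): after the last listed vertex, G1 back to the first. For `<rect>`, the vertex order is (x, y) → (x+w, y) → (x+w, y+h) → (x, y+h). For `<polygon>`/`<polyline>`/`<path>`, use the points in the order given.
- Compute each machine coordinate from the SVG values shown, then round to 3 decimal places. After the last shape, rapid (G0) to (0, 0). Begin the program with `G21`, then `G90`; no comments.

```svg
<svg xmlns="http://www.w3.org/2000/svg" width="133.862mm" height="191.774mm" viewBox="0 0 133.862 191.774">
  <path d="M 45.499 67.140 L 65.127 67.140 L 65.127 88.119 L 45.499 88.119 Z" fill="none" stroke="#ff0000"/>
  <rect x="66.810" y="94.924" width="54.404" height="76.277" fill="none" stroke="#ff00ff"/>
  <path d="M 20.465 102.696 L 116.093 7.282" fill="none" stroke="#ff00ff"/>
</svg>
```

Since the viewBox matches the mm dimensions, user units are millimetres directly. The only transform is the Y-flip y_m = 191.774 − y_svg.

Shape 1 is a rectangle drawn with `<path>`. Its stroke #ff0000 means cut at S929, F1480. After flipping Y the toolpath is (45.499,124.634) → (65.127,124.634) → (65.127,103.655) → (45.499,103.655) → (45.499,124.634), returning to the start.

Shape 2 is a rectangle drawn with `<rect>`. Its stroke #ff00ff means score at S374, F2406. After flipping Y the toolpath is (66.810,96.850) → (121.214,96.850) → (121.214,20.573) → (66.810,20.573) → (66.810,96.850), returning to the start.

Shape 3 is a line segment drawn with `<path>`. Its stroke #ff00ff means score at S374, F2406. After flipping Y the toolpath is (20.465,89.078) → (116.093,184.492).

G21
G90
G0 X45.499 Y124.634
M3 S929
G1 X65.127 Y124.634 F1480
G1 X65.127 Y103.655
G1 X45.499 Y103.655
G1 X45.499 Y124.634
M5
G0 X66.810 Y96.850
M3 S374
G1 X121.214 Y96.850 F2406
G1 X121.214 Y20.573
G1 X66.810 Y20.573
G1 X66.810 Y96.850
M5
G0 X20.465 Y89.078
M3 S374
G1 X116.093 Y184.492 F2406
M5
G0 X0.000 Y0.000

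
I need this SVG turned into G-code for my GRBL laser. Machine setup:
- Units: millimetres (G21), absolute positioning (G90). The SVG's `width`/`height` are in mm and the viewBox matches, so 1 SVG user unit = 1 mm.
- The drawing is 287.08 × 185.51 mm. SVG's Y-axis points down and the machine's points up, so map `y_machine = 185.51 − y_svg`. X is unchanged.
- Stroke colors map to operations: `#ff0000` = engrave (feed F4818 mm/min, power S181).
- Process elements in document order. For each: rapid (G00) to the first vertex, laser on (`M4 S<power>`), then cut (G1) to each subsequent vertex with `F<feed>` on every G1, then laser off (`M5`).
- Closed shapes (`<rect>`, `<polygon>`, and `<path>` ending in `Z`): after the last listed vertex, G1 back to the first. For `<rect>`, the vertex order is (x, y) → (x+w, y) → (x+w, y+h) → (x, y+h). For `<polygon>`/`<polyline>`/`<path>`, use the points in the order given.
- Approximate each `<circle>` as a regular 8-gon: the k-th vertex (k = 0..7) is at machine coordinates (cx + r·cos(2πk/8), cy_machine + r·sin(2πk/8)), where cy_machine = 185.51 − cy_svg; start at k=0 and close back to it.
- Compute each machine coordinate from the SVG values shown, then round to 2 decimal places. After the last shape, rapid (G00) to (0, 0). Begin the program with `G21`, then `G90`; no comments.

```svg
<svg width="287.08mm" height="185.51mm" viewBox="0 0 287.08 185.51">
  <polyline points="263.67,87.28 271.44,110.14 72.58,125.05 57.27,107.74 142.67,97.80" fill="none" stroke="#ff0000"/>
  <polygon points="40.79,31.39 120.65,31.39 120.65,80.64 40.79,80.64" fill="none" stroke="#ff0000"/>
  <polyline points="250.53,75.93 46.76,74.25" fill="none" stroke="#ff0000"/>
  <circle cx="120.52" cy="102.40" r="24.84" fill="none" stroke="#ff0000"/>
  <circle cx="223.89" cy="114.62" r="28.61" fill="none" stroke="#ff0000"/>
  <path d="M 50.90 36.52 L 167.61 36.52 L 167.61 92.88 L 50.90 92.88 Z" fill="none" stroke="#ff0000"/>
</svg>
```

G21
G90
G00 X263.67 Y98.23
M4 S181
G1 X271.44 Y75.37 F4818
G1 X72.58 Y60.46 F4818
G1 X57.27 Y77.77 F4818
G1 X142.67 Y87.71 F4818
M5
G00 X40.79 Y154.12
M4 S181
G1 X120.65 Y154.12 F4818
G1 X120.65 Y104.87 F4818
G1 X40.79 Y104.87 F4818
G1 X40.79 Y154.12 F4818
M5
G00 X250.53 Y109.58
M4 S181
G1 X46.76 Y111.26 F4818
M5
G00 X145.36 Y83.11
M4 S181
G1 X138.08 Y100.67 F4818
G1 X120.52 Y107.95 F4818
G1 X102.96 Y100.67 F4818
G1 X95.68 Y83.11 F4818
G1 X102.96 Y65.55 F4818
G1 X120.52 Y58.27 F4818
G1 X138.08 Y65.55 F4818
G1 X145.36 Y83.11 F4818
M5
G00 X252.50 Y70.89
M4 S181
G1 X244.12 Y91.12 F4818
G1 X223.89 Y99.50 F4818
G1 X203.66 Y91.12 F4818
G1 X195.28 Y70.89 F4818
G1 X203.66 Y50.66 F4818
G1 X223.89 Y42.28 F4818
G1 X244.12 Y50.66 F4818
G1 X252.50 Y70.89 F4818
M5
G00 X50.90 Y148.99
M4 S181
G1 X167.61 Y148.99 F4818
G1 X167.61 Y92.63 F4818
G1 X50.90 Y92.63 F4818
G1 X50.90 Y148.99 F4818
M5
G00 X0.00 Y0.00

Since the viewBox matches the mm dimensions, user units are millimetres directly. The only transform is the Y-flip y_m = 185.51 − y_svg.

Shape 1 is a open polyline drawn with `<polyline>`. Its stroke #ff0000 means engrave at S181, F4818. After flipping Y the toolpath is (263.67,98.23) → (271.44,75.37) → (72.58,60.46) → (57.27,77.77) → (142.67,87.71).

Shape 2 is a rectangle drawn with `<polygon>`. Its stroke #ff0000 means engrave at S181, F4818. After flipping Y the toolpath is (40.79,154.12) → (120.65,154.12) → (120.65,104.87) → (40.79,104.87) → (40.79,154.12), returning to the start.

Shape 3 is a line segment drawn with `<polyline>`. Its stroke #ff0000 means engrave at S181, F4818. After flipping Y the toolpath is (250.53,109.58) → (46.76,111.26).

Shape 4 is a circle drawn with `<circle>`. Its stroke #ff0000 means engrave at S181, F4818. After flipping Y the toolpath is (145.36,83.11) → (138.08,100.67) → (120.52,107.95) → (102.96,100.67) → (95.68,83.11) → (102.96,65.55) → (120.52,58.27) → (138.08,65.55) → (145.36,83.11), returning to the start.

Shape 5 is a circle drawn with `<circle>`. Its stroke #ff0000 means engrave at S181, F4818. After flipping Y the toolpath is (252.50,70.89) → (244.12,91.12) → (223.89,99.50) → (203.66,91.12) → (195.28,70.89) → (203.66,50.66) → (223.89,42.28) → (244.12,50.66) → (252.50,70.89), returning to the start.

Shape 6 is a rectangle drawn with `<path>`. Its stroke #ff0000 means engrave at S181, F4818. After flipping Y the toolpath is (50.90,148.99) → (167.61,148.99) → (167.61,92.63) → (50.90,92.63) → (50.90,148.99), returning to the start.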